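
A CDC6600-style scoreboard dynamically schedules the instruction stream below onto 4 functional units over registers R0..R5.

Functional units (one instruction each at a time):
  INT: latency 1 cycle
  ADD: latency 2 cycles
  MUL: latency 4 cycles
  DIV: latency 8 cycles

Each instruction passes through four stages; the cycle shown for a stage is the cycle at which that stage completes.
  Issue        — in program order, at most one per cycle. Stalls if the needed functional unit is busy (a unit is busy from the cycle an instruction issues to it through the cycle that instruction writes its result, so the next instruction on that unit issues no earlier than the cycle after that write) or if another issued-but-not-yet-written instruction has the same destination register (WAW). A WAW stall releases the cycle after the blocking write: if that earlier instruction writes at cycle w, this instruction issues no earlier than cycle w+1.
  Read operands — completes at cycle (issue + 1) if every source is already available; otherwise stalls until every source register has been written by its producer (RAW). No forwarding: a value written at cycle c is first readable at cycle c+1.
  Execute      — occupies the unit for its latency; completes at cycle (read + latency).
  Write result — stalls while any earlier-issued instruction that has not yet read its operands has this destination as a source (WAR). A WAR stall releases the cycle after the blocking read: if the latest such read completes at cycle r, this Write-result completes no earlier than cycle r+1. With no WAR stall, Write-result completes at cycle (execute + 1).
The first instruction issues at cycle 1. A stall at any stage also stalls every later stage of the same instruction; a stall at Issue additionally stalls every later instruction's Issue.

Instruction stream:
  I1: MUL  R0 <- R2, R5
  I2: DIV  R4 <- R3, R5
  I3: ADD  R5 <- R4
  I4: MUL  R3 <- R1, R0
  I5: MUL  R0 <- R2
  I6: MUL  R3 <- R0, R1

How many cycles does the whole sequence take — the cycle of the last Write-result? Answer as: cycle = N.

cycle = 28

I1: IS=1 RO=2 EX=6 WR=7
I2: IS=2 RO=3 EX=11 WR=12
I3: IS=3 RO=13 EX=15 WR=16  [RAW R4: wait I2 write@12]
I4: IS=8 RO=9 EX=13 WR=14  [struct: MUL busy until I1 writes@7]
I5: IS=15 RO=16 EX=20 WR=21  [struct: MUL busy until I4 writes@14]
I6: IS=22 RO=23 EX=27 WR=28  [struct: MUL busy until I5 writes@21]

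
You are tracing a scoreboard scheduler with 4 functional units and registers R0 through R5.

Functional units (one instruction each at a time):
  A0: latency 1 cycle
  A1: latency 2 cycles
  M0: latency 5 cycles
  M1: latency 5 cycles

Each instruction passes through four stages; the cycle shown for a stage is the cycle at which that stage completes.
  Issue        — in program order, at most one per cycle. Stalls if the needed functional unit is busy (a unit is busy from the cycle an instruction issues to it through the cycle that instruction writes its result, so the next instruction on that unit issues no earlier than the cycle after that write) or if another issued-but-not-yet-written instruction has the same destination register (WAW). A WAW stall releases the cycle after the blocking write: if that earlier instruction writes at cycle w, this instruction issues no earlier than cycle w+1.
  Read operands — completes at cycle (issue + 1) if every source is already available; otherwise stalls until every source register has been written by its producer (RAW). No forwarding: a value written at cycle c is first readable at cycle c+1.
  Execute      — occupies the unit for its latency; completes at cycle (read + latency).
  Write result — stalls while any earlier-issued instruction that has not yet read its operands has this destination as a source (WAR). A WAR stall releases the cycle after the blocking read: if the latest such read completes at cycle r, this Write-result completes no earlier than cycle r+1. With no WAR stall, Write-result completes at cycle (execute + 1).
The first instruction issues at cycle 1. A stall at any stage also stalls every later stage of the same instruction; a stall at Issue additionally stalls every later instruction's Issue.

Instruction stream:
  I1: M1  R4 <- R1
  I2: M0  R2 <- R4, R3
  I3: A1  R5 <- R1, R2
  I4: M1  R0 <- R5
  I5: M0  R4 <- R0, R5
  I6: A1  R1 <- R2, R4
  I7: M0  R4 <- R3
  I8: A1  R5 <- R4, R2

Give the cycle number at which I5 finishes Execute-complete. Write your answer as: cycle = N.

[I1] 1/2/7/8
[I2] 2/9/14/15  (RAW R4: wait I1 write@8)
[I3] 3/16/18/19  (RAW R2: wait I2 write@15)
[I4] 9/20/25/26  (struct: M1 busy until I1 writes@8; RAW R5: wait I3 write@19)
[I5] 16/27/32/33  (struct: M0 busy until I2 writes@15; RAW R0: wait I4 write@26)
[I6] 20/34/36/37  (struct: A1 busy until I3 writes@19; RAW R4: wait I5 write@33)
[I7] 34/35/40/41  (struct: M0 busy until I5 writes@33)
[I8] 38/42/44/45  (struct: A1 busy until I6 writes@37; RAW R4: wait I7 write@41)

cycle = 32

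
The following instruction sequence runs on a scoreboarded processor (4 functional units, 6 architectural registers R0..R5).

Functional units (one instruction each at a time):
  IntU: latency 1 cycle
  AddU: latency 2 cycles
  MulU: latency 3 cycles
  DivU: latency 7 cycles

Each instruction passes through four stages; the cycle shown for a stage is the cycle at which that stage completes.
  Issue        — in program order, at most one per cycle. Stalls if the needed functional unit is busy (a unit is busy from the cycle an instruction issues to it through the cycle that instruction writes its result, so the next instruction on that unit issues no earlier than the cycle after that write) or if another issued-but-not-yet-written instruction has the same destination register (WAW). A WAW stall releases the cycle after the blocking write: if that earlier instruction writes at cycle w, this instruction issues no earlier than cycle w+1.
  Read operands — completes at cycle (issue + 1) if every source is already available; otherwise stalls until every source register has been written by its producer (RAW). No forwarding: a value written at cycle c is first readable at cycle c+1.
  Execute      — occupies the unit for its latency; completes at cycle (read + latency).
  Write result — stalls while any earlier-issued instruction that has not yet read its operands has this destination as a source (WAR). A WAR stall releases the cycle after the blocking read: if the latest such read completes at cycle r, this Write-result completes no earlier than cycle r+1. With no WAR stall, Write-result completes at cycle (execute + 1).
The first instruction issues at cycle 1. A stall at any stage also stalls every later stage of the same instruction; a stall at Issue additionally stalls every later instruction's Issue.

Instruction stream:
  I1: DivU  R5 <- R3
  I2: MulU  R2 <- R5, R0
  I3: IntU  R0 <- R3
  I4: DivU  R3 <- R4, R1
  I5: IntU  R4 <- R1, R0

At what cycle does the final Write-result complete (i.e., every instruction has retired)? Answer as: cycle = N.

I1  is:1  ro:2  ex:9  wr:10
I2  is:2  ro:11  ex:14  wr:15  — RAW R5: wait I1 write@10
I3  is:3  ro:4  ex:5  wr:12  — WAR R0: wait I2 read@11
I4  is:11  ro:12  ex:19  wr:20  — struct: DivU busy until I1 writes@10
I5  is:13  ro:14  ex:15  wr:16  — struct: IntU busy until I3 writes@12

cycle = 20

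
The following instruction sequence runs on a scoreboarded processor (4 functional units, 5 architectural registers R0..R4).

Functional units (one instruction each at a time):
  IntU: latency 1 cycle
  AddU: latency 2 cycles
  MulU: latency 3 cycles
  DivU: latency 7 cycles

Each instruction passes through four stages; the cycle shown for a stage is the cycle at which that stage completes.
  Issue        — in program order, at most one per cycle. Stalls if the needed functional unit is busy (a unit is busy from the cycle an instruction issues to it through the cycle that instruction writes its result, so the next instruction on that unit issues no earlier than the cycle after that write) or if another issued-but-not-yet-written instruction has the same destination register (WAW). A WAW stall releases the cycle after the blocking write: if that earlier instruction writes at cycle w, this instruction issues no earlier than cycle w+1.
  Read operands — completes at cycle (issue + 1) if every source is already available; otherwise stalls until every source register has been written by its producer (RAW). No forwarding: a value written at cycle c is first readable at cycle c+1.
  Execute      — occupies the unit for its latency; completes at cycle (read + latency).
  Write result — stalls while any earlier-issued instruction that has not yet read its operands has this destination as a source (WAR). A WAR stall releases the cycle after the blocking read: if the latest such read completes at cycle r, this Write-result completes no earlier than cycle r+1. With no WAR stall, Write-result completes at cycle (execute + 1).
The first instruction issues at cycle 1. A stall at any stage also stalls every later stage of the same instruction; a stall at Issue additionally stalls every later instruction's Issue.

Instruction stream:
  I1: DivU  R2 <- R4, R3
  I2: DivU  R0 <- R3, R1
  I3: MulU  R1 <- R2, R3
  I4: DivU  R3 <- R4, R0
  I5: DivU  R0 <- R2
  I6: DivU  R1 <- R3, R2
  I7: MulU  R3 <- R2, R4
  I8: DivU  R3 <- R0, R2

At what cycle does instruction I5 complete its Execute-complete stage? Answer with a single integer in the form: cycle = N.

  I1 | 1 | 2 | 9 | 10
  I2 | 11 | 12 | 19 | 20   struct: DivU busy until I1 writes@10
  I3 | 12 | 13 | 16 | 17
  I4 | 21 | 22 | 29 | 30   struct: DivU busy until I2 writes@20
  I5 | 31 | 32 | 39 | 40   struct: DivU busy until I4 writes@30
  I6 | 41 | 42 | 49 | 50   struct: DivU busy until I5 writes@40
  I7 | 42 | 43 | 46 | 47
  I8 | 51 | 52 | 59 | 60   struct: DivU busy until I6 writes@50

cycle = 39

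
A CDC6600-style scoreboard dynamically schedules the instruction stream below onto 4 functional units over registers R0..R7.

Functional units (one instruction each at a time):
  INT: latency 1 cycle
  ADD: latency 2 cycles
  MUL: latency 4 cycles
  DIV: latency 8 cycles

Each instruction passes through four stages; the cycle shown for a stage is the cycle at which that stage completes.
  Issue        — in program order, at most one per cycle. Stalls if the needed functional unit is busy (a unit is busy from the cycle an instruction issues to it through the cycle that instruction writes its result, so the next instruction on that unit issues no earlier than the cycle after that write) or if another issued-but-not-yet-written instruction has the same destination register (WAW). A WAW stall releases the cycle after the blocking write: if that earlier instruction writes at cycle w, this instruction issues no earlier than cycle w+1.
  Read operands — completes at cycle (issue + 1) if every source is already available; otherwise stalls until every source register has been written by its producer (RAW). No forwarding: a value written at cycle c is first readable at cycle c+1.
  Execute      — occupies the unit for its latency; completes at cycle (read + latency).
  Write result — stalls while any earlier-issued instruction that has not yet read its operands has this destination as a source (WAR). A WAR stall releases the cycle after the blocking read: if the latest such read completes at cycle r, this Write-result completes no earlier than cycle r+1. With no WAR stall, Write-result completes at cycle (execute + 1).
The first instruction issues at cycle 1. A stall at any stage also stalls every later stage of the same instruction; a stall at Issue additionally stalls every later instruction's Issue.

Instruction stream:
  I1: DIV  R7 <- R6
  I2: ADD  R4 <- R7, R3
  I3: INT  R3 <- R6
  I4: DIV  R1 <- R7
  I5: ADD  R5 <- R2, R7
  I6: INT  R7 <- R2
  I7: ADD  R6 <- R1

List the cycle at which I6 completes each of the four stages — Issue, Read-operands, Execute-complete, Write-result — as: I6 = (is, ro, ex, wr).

I6 = (17, 18, 19, 20)

I1  is:1  ro:2  ex:10  wr:11
I2  is:2  ro:12  ex:14  wr:15  — RAW R7: wait I1 write@11
I3  is:3  ro:4  ex:5  wr:13  — WAR R3: wait I2 read@12
I4  is:12  ro:13  ex:21  wr:22  — struct: DIV busy until I1 writes@11
I5  is:16  ro:17  ex:19  wr:20  — struct: ADD busy until I2 writes@15
I6  is:17  ro:18  ex:19  wr:20
I7  is:21  ro:23  ex:25  wr:26  — struct: ADD busy until I5 writes@20, RAW R1: wait I4 write@22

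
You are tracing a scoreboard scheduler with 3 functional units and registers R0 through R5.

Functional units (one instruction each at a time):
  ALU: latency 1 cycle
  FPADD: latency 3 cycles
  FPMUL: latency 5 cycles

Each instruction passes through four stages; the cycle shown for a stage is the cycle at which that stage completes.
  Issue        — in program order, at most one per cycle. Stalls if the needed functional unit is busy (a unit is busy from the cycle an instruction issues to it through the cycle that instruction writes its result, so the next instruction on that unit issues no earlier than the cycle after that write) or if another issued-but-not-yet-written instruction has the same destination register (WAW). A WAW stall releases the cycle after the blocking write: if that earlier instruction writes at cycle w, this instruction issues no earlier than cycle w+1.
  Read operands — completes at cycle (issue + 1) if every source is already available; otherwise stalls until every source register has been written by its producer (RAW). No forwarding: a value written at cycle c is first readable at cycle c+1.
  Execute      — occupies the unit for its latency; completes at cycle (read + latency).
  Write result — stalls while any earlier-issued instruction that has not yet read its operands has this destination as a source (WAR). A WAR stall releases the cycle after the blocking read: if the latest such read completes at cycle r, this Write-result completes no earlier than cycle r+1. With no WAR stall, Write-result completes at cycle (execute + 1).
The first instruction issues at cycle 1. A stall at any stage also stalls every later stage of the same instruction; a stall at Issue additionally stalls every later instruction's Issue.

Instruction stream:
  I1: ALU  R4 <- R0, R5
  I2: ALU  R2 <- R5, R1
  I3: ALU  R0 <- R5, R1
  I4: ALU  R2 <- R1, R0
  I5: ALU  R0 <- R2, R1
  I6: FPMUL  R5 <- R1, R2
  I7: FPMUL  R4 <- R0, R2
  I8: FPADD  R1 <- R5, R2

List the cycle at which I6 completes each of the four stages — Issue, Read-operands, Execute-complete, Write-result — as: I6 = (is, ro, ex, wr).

[I1] 1/2/3/4
[I2] 5/6/7/8  (struct: ALU busy until I1 writes@4)
[I3] 9/10/11/12  (struct: ALU busy until I2 writes@8)
[I4] 13/14/15/16  (struct: ALU busy until I3 writes@12)
[I5] 17/18/19/20  (struct: ALU busy until I4 writes@16)
[I6] 18/19/24/25
[I7] 26/27/32/33  (struct: FPMUL busy until I6 writes@25)
[I8] 27/28/31/32

I6 = (18, 19, 24, 25)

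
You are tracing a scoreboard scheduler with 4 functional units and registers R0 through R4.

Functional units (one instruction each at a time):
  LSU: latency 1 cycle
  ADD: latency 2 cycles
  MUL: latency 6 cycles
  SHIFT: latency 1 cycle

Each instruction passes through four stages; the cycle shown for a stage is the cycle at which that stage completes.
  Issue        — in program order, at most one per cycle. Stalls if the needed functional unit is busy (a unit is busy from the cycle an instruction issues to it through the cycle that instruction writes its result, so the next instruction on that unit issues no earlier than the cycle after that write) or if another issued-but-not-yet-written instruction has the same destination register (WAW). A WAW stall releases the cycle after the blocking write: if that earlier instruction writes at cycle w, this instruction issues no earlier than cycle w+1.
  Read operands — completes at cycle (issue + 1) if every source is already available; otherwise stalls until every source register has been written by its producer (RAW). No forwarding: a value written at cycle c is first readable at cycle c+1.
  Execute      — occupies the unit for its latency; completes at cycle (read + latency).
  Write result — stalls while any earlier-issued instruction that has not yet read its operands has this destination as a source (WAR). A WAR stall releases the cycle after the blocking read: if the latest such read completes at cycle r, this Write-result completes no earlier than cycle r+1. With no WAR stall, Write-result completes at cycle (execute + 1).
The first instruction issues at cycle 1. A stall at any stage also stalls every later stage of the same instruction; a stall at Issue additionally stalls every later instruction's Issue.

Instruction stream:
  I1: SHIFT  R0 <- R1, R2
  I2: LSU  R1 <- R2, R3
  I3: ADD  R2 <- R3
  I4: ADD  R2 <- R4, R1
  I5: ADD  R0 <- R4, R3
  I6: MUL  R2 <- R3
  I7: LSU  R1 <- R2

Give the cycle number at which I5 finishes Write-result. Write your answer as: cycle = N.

cycle = 17

cycle 1: issue I1 (SHIFT)
cycle 2: I1 read-ops, issue I2 (LSU)
cycle 3: I1 finished on SHIFT, I2 read-ops, issue I3 (ADD)
cycle 4: I1→R0, I2 finished on LSU, I3 read-ops
cycle 5: I2→R1
cycle 6: I3 finished on ADD
cycle 7: I3→R2
cycle 8: issue I4 (ADD)
cycle 9: I4 read-ops
cycle 11: I4 finished on ADD
cycle 12: I4→R2
cycle 13: issue I5 (ADD)
cycle 14: I5 read-ops, issue I6 (MUL)
cycle 15: I6 read-ops, issue I7 (LSU)
cycle 16: I5 finished on ADD
cycle 17: I5→R0
cycle 21: I6 finished on MUL
cycle 22: I6→R2
cycle 23: I7 read-ops
cycle 24: I7 finished on LSU
cycle 25: I7→R1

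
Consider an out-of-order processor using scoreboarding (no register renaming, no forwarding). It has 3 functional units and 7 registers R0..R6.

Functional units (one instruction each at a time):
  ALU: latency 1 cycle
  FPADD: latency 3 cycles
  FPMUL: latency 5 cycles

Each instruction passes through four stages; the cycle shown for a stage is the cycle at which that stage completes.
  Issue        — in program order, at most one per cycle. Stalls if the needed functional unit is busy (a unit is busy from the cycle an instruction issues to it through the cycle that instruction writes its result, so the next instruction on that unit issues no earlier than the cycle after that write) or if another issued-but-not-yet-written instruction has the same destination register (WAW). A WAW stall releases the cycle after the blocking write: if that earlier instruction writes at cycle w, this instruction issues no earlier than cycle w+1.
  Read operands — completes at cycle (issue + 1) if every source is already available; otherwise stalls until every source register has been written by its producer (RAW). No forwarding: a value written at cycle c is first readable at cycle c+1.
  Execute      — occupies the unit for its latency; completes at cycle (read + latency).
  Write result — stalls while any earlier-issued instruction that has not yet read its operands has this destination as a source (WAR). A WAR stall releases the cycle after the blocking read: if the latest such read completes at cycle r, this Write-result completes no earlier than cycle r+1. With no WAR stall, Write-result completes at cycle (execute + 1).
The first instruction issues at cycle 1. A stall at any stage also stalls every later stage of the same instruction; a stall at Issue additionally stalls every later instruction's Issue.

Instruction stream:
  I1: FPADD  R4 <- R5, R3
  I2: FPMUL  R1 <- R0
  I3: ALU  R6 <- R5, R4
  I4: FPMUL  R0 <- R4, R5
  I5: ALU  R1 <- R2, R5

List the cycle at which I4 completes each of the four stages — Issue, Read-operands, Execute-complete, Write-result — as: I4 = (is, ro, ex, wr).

I4 = (10, 11, 16, 17)

cycle 1: I1→FPADD
cycle 2: I1 RO · I2→FPMUL
cycle 3: I2 RO · I3→ALU
cycle 5: I1 EX
cycle 6: I1 WR R4
cycle 7: I3 RO
cycle 8: I2 EX · I3 EX
cycle 9: I2 WR R1 · I3 WR R6
cycle 10: I4→FPMUL
cycle 11: I4 RO · I5→ALU
cycle 12: I5 RO
cycle 13: I5 EX
cycle 14: I5 WR R1
cycle 16: I4 EX
cycle 17: I4 WR R0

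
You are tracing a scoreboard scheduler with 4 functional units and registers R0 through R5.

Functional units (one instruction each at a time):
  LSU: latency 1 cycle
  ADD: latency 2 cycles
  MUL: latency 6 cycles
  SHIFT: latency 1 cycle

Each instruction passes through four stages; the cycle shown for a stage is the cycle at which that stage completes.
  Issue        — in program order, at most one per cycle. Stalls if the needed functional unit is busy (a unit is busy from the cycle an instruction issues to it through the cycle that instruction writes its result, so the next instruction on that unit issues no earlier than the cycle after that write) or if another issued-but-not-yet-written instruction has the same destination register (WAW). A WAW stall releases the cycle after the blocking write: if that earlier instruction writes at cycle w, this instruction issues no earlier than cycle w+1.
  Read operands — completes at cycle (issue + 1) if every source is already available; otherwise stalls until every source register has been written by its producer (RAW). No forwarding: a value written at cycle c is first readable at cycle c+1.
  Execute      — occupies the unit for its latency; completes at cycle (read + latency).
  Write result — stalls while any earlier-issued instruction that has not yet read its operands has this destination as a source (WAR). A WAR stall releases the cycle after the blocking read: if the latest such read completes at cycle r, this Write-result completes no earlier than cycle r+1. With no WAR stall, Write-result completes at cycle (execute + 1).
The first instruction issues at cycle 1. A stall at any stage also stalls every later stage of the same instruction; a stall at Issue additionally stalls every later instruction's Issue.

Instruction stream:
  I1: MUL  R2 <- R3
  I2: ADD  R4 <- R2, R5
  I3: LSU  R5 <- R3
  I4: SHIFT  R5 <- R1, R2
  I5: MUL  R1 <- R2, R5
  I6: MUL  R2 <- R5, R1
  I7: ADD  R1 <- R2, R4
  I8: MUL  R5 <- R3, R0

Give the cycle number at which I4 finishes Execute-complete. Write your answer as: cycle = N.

cycle = 14

I1: IS=1 RO=2 EX=8 WR=9
I2: IS=2 RO=10 EX=12 WR=13  [RAW R2: wait I1 write@9]
I3: IS=3 RO=4 EX=5 WR=11  [WAR R5: wait I2 read@10]
I4: IS=12 RO=13 EX=14 WR=15  [WAW R5: wait I3 write@11]
I5: IS=13 RO=16 EX=22 WR=23  [RAW R5: wait I4 write@15]
I6: IS=24 RO=25 EX=31 WR=32  [struct: MUL busy until I5 writes@23]
I7: IS=25 RO=33 EX=35 WR=36  [RAW R2: wait I6 write@32]
I8: IS=33 RO=34 EX=40 WR=41  [struct: MUL busy until I6 writes@32]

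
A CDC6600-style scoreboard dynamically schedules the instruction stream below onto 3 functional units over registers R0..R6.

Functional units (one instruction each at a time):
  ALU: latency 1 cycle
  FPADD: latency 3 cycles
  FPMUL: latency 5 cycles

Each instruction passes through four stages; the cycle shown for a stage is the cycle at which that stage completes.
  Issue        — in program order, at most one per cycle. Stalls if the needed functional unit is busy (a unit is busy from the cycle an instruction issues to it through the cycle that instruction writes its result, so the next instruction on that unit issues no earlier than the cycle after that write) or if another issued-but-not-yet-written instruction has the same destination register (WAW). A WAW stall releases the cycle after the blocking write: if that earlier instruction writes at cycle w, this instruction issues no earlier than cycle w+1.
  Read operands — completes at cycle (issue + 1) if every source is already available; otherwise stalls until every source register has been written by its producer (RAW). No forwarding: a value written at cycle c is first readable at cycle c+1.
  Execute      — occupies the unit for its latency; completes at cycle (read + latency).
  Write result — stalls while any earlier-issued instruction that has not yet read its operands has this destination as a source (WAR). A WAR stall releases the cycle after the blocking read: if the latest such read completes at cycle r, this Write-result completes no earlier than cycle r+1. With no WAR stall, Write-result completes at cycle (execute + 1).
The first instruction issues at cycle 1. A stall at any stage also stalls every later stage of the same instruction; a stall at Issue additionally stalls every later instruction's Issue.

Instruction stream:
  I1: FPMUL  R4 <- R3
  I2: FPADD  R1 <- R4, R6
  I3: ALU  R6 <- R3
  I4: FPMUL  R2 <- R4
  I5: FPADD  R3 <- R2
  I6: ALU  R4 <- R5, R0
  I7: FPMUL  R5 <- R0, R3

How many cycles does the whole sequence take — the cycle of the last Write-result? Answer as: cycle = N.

cycle = 28

  I1 | 1 | 2 | 7 | 8
  I2 | 2 | 9 | 12 | 13   RAW R4: wait I1 write@8
  I3 | 3 | 4 | 5 | 10   WAR R6: wait I2 read@9
  I4 | 9 | 10 | 15 | 16   struct: FPMUL busy until I1 writes@8
  I5 | 14 | 17 | 20 | 21   struct: FPADD busy until I2 writes@13 · RAW R2: wait I4 write@16
  I6 | 15 | 16 | 17 | 18
  I7 | 17 | 22 | 27 | 28   struct: FPMUL busy until I4 writes@16 · RAW R3: wait I5 write@21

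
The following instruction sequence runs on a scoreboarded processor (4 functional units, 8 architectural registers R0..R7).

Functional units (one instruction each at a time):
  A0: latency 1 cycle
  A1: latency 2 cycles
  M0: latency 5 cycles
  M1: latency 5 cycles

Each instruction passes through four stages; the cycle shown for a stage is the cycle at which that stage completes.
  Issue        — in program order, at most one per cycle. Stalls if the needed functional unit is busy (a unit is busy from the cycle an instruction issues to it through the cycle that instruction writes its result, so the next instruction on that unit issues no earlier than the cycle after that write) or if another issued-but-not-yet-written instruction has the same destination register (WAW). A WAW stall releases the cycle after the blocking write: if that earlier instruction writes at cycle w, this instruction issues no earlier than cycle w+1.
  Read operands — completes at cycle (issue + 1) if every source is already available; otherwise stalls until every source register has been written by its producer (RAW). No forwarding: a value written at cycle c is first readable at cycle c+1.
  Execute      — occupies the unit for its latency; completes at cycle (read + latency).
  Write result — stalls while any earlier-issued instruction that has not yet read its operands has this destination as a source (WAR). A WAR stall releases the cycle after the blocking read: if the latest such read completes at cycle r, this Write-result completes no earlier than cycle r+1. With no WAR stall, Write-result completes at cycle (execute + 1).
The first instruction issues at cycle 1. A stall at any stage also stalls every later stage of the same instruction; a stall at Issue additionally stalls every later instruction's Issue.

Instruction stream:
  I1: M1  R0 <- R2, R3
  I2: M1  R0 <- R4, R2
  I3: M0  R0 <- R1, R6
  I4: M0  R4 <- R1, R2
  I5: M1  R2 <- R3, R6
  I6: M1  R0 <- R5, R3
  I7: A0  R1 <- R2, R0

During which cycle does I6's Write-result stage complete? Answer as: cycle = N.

cycle = 41

  I1 | 1 | 2 | 7 | 8
  I2 | 9 | 10 | 15 | 16   struct: M1 busy until I1 writes@8
  I3 | 17 | 18 | 23 | 24   WAW R0: wait I2 write@16
  I4 | 25 | 26 | 31 | 32   struct: M0 busy until I3 writes@24
  I5 | 26 | 27 | 32 | 33
  I6 | 34 | 35 | 40 | 41   struct: M1 busy until I5 writes@33
  I7 | 35 | 42 | 43 | 44   RAW R0: wait I6 write@41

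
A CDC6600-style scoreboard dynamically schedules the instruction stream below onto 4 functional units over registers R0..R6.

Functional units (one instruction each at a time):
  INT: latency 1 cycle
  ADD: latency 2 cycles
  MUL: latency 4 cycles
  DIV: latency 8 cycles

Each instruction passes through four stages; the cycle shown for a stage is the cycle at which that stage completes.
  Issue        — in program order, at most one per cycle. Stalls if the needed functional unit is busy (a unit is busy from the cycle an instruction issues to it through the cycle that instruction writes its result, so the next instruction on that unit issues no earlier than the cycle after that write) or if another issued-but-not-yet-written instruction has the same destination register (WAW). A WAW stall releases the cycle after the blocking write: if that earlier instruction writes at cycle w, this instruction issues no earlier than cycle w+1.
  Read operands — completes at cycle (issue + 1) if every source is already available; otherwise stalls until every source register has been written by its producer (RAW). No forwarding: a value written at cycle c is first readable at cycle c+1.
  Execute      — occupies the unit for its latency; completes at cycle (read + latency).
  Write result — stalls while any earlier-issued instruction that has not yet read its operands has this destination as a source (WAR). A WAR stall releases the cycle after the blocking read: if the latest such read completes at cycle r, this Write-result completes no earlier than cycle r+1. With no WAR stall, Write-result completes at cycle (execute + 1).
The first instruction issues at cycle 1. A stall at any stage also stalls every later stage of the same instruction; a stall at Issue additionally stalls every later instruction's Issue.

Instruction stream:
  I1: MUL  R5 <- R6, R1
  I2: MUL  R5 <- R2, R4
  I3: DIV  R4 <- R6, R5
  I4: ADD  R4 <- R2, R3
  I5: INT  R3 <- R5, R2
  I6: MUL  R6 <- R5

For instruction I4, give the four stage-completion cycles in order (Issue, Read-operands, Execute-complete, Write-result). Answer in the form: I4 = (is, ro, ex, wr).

I4 = (25, 26, 28, 29)

  I1 | 1 | 2 | 6 | 7
  I2 | 8 | 9 | 13 | 14   struct: MUL busy until I1 writes@7
  I3 | 9 | 15 | 23 | 24   RAW R5: wait I2 write@14
  I4 | 25 | 26 | 28 | 29   WAW R4: wait I3 write@24
  I5 | 26 | 27 | 28 | 29
  I6 | 27 | 28 | 32 | 33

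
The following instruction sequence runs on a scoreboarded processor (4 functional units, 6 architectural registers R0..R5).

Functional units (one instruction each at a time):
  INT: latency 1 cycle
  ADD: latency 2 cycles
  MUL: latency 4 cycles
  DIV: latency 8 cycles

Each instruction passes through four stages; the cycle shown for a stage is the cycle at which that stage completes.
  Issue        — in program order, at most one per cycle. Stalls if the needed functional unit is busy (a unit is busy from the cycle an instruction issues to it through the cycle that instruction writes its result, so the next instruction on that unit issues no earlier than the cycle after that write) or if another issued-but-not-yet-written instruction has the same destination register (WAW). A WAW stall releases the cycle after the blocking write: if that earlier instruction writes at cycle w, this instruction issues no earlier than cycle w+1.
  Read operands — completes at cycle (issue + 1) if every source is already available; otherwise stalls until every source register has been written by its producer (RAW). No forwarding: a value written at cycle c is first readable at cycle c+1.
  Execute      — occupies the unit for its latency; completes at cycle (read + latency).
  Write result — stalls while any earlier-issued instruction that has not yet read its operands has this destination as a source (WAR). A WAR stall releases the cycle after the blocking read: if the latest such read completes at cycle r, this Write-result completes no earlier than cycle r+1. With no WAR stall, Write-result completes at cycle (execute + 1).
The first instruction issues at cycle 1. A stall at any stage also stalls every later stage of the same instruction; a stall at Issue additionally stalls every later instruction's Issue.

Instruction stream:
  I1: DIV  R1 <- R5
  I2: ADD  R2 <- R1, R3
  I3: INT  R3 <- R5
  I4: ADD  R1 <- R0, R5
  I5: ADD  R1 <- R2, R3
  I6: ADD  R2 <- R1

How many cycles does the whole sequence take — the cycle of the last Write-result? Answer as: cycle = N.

cycle = 30

I1 -> (1, 2, 10, 11)
I2 -> (2, 12, 14, 15)  // RAW R1: wait I1 write@11
I3 -> (3, 4, 5, 13)  // WAR R3: wait I2 read@12
I4 -> (16, 17, 19, 20)  // struct: ADD busy until I2 writes@15
I5 -> (21, 22, 24, 25)  // struct: ADD busy until I4 writes@20
I6 -> (26, 27, 29, 30)  // struct: ADD busy until I5 writes@25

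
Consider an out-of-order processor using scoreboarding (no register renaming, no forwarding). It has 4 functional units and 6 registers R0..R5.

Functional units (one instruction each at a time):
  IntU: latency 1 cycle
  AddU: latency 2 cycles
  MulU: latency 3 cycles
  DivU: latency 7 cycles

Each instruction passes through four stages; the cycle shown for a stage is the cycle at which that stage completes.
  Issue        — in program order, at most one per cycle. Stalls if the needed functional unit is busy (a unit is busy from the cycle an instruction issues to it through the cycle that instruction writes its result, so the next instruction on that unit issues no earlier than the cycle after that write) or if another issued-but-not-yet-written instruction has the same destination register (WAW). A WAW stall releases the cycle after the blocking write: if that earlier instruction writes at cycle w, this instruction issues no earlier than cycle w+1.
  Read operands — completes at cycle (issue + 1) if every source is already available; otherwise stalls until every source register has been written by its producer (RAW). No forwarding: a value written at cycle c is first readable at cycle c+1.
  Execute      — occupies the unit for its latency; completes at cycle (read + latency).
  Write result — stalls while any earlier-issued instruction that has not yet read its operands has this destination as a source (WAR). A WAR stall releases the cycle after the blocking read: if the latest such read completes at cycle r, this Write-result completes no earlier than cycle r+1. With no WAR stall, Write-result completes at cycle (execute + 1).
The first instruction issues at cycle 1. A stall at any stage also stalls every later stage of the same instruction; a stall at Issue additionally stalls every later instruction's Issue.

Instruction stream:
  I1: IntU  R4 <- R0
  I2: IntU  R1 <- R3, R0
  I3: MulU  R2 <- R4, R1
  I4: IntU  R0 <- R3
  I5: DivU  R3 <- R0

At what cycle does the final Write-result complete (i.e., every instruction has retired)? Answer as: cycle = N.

[1] I1 issues→IntU
[2] I1 reads
[3] I1 exec-done
[4] I1 writes R4
[5] I2 issues→IntU
[6] I2 reads, I3 issues→MulU
[7] I2 exec-done
[8] I2 writes R1
[9] I3 reads, I4 issues→IntU
[10] I4 reads, I5 issues→DivU
[11] I4 exec-done
[12] I3 exec-done, I4 writes R0
[13] I3 writes R2, I5 reads
[20] I5 exec-done
[21] I5 writes R3

cycle = 21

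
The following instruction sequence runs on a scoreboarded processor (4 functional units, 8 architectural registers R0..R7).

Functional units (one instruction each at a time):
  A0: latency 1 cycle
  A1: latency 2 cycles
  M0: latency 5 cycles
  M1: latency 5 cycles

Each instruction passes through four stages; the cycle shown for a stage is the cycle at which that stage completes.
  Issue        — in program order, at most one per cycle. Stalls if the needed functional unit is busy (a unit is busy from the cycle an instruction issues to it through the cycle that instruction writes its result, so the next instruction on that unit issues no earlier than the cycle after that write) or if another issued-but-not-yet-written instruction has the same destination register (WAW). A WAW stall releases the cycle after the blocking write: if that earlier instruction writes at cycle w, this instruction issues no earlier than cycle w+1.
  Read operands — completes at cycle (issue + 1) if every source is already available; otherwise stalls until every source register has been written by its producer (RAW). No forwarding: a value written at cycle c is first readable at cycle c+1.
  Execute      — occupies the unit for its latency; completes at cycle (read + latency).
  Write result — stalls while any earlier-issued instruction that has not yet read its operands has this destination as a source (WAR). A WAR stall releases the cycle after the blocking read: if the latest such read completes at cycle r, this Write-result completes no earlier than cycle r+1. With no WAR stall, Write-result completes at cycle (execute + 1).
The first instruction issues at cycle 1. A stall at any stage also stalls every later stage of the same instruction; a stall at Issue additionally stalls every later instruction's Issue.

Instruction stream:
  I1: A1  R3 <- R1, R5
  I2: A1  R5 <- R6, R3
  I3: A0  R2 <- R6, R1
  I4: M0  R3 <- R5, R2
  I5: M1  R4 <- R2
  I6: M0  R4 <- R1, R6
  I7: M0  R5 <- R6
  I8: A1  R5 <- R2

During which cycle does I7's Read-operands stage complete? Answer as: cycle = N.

cycle = 27

I1: IS=1 RO=2 EX=4 WR=5
I2: IS=6 RO=7 EX=9 WR=10  [struct: A1 busy until I1 writes@5]
I3: IS=7 RO=8 EX=9 WR=10
I4: IS=8 RO=11 EX=16 WR=17  [RAW R5: wait I2 write@10; RAW R2: wait I3 write@10]
I5: IS=9 RO=11 EX=16 WR=17  [RAW R2: wait I3 write@10]
I6: IS=18 RO=19 EX=24 WR=25  [WAW R4: wait I5 write@17]
I7: IS=26 RO=27 EX=32 WR=33  [struct: M0 busy until I6 writes@25]
I8: IS=34 RO=35 EX=37 WR=38  [WAW R5: wait I7 write@33]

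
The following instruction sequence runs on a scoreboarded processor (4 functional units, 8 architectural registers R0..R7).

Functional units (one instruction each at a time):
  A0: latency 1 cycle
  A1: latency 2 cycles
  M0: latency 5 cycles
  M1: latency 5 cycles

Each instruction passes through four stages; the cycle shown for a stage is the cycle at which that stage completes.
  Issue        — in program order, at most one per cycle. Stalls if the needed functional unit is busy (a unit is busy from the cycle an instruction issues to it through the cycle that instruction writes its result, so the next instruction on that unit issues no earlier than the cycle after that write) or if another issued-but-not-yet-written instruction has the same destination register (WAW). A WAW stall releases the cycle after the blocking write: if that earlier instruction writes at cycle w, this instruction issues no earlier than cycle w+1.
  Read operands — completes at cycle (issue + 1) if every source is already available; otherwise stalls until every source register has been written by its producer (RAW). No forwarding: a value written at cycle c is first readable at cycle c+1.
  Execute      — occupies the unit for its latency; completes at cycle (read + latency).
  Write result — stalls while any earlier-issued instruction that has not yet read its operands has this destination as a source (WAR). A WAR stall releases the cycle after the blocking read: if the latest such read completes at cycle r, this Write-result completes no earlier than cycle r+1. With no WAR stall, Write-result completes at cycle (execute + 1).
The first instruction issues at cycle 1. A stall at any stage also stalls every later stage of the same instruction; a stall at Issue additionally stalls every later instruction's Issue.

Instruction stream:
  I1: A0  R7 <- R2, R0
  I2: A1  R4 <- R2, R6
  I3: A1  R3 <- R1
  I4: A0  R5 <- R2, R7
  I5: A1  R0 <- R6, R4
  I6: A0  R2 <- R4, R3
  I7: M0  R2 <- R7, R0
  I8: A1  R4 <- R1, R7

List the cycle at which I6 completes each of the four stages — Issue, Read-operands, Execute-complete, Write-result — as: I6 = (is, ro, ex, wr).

t=1  issue I1 (A0)
t=2  I1 read-ops, issue I2 (A1)
t=3  I1 finished on A0, I2 read-ops
t=4  I1→R7
t=5  I2 finished on A1
t=6  I2→R4
t=7  issue I3 (A1)
t=8  I3 read-ops, issue I4 (A0)
t=9  I4 read-ops
t=10  I3 finished on A1, I4 finished on A0
t=11  I3→R3, I4→R5
t=12  issue I5 (A1)
t=13  I5 read-ops, issue I6 (A0)
t=14  I6 read-ops
t=15  I5 finished on A1, I6 finished on A0
t=16  I5→R0, I6→R2
t=17  issue I7 (M0)
t=18  I7 read-ops, issue I8 (A1)
t=19  I8 read-ops
t=21  I8 finished on A1
t=22  I8→R4
t=23  I7 finished on M0
t=24  I7→R2

I6 = (13, 14, 15, 16)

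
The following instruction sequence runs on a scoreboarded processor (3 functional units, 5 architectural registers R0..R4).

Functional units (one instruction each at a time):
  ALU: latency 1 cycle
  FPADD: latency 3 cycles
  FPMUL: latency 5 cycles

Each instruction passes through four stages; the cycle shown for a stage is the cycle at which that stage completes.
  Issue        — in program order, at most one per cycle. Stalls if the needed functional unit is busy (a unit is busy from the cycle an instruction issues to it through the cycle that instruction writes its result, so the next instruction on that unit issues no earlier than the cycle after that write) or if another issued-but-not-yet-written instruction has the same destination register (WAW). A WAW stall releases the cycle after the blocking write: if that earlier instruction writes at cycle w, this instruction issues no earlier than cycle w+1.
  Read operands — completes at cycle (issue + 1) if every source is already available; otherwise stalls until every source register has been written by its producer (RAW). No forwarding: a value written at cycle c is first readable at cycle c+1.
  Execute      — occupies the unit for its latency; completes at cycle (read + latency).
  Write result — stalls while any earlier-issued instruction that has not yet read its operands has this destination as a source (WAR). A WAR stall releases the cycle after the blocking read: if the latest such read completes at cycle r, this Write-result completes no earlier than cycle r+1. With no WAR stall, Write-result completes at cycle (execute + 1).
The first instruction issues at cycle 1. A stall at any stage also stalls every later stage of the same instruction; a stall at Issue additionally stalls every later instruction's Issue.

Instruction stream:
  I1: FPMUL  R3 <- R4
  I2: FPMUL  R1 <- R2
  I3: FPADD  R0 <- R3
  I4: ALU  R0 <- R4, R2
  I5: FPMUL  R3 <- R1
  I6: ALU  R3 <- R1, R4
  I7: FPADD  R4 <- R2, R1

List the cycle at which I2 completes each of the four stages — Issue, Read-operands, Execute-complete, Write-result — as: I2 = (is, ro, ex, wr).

[1] I1→FPMUL
[2] I1 RO
[7] I1 EX
[8] I1 WR R3
[9] I2→FPMUL
[10] I2 RO · I3→FPADD
[11] I3 RO
[14] I3 EX
[15] I2 EX · I3 WR R0
[16] I2 WR R1 · I4→ALU
[17] I4 RO · I5→FPMUL
[18] I4 EX · I5 RO
[19] I4 WR R0
[23] I5 EX
[24] I5 WR R3
[25] I6→ALU
[26] I6 RO · I7→FPADD
[27] I6 EX · I7 RO
[28] I6 WR R3
[30] I7 EX
[31] I7 WR R4

I2 = (9, 10, 15, 16)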